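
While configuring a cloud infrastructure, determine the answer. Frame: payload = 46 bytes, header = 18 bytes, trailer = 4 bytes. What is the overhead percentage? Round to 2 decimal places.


Given: payload = 46 B, header = 18 B, trailer = 4 B
Overhead bytes = header + trailer = 18 + 4 = 22
Total frame = payload + overhead = 46 + 22 = 68
Overhead % = 22 / 68 * 100 = 32.3529% -> 32.35% (2 dp)

32.35


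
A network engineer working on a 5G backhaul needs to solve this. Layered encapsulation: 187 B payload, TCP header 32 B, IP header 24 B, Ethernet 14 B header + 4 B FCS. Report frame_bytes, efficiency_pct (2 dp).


TCP segment = 187 + 32 = 219 B
IP packet = 219 + 24 = 243 B
Ethernet frame = 243 + 14 + 4 = 261 B
Efficiency = app / frame = 187 / 261 = 0.716475 = 71.6475% -> 71.65% (2 dp)

261, 71.65


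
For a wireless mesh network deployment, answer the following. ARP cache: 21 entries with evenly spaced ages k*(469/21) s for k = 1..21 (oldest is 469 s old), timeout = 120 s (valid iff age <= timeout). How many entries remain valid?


Ages are k * 469/21 s for k = 1..21 (spacing = 22.3333 s).
Entry k is valid iff k * 469/21 <= 120 iff k <= 21 * 120 / 469 = 5.3731
n_valid = floor(5.3731) = 5
(n_stale = 21 - 5 = 16)

5


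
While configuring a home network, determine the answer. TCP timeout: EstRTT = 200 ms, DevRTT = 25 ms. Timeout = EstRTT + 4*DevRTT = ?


Given: EstRTT = 200 ms, DevRTT = 25 ms
Timeout = EstRTT + 4 * DevRTT
4 * DevRTT = 4 * 25 = 100
Timeout = 200 + 100 = 300 ms

300


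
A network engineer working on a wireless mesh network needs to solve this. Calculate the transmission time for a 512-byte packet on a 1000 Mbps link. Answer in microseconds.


Given: packet = 512 bytes, bandwidth = 1000 Mbps
Packet in bits = 512 * 8 = 4096 bits
Bandwidth = 1000 * 10^6 = 1000000000 bps
Time = 4096 / 1000000000 seconds
Time in us = 4096 * 10^6 / 1000000000 = 4.096

4.096


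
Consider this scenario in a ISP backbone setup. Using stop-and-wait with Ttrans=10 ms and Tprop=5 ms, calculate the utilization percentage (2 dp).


Given: Ttrans = 10 ms, Tprop = 5 ms
RTT = 2 * Tprop = 2 * 5 = 10 ms
U = Ttrans / (Ttrans + RTT)
U = 10 / (10 + 10)
U = 10 / 20 = 0.5
U% = 50.00%

50.00


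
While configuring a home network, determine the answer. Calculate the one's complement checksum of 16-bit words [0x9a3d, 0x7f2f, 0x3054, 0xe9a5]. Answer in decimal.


Given words: [0x9a3d, 0x7f2f, 0x3054, 0xe9a5]
Step 1: Sum all words
Raw sum = 39485 + 32559 + 12372 + 59813 = 144229
Step 2: Fold carry: (13157 + 2) = 13159
One's complement = ~13159 & 0xFFFF = 52376

52376


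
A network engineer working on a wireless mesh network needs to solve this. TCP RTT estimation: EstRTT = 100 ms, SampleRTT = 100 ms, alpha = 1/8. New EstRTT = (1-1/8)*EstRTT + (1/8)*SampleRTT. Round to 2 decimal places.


Given: EstRTT = 100 ms, SampleRTT = 100 ms, alpha = 1/8
New EstRTT = (1 - alpha) * EstRTT + alpha * SampleRTT
(7/8) * 100 = 87.5
(1/8) * 100 = 12.5
New EstRTT = 87.5 + 12.5 = 100 ms -> 100.00 ms (2 dp)

100.00


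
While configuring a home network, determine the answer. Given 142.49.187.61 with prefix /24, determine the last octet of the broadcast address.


Given: IP = 142.49.187.61, prefix = /24
Host bits = 32 - 24 = 8
Network last octet = 61 AND mask = 0
Host part size = 2^8 - 1 = 255
Broadcast last octet = 0 OR 255 = 255

255


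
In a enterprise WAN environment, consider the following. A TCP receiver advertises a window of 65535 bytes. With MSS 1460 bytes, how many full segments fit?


Given: RWND = 65535 bytes, MSS = 1460 bytes
Full segments = floor(RWND / MSS)
Full segments = floor(65535 / 1460)
Full segments = floor(44.887) = 44

44


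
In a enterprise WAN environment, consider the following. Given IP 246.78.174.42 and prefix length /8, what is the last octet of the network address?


Given: IP = 246.78.174.42, prefix = /8
Subnet mask = 255.0.0.0
Last octet of IP: 42
Last octet of mask: 0
Network last octet = 42 AND 0 = 0

0


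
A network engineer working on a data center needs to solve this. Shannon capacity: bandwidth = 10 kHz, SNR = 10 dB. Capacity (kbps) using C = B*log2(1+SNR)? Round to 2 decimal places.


Given: B = 10 kHz, SNR = 10 dB
SNR linear = 10^(10/10) = 10
1 + SNR = 11
log2(11) = 3.4594316186
C = 10 * 1000 * 3.4594316186 = 34594.3162 bps
C = 34.594316 kbps -> 34.59 kbps (2 dp)

34.59


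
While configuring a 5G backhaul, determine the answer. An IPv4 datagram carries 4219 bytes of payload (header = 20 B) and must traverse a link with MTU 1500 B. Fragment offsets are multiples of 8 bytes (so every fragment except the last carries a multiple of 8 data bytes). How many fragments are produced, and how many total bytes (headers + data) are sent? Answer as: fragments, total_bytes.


Max data per non-final fragment = floor((MTU - header)/8)*8 = floor((1500 - 20)/8)*8 = floor(1480/8)*8 = 1480 B
Final fragment needs no 8-byte alignment: it can carry up to MTU - header = 1480 B
Non-final fragments needed = ceil((payload - 1480) / 1480) = ceil(2739/1480) = ceil(1.8507) = 2
Number of fragments = 2 + 1 = 3
Fragment sizes (data): 2 * 1480 B + 1259 B (last, 1259 <= 1480 OK)
Total bytes sent = payload + n_frags * header = 4219 + 3*20 = 4219 + 60 = 4279 B

3, 4279


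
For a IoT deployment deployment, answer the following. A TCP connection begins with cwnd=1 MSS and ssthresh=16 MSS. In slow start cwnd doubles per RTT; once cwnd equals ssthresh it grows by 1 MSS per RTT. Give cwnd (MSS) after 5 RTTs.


RTT 0: cwnd = 1 MSS (initial)
RTT 1: cwnd = 2 MSS (slow start, doubled)
RTT 2: cwnd = 4 MSS (slow start, doubled)
RTT 3: cwnd = 8 MSS (slow start, doubled)
RTT 4: cwnd = 16 MSS (slow start, doubled)
RTT 5: cwnd = 17 MSS (congestion avoidance, +1)

17


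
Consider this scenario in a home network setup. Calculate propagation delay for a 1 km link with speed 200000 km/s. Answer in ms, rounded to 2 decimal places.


Given: distance = 1 km, speed = 200000 km/s
Delay = distance / speed = 1 / 200000 seconds
Delay in ms = 1 * 1000 / 200000
Delay = 0.0050 ms
Rounded to 2 dp = 0.01 ms

0.01


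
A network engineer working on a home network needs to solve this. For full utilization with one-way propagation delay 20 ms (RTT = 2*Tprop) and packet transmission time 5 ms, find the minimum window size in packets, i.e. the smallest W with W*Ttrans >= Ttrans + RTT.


Given: Ttrans = 5 ms, RTT = 40 ms (= 2 * Tprop, Tprop = 20 ms)
Time until first ACK returns = Ttrans + RTT = 5 + 40 = 45 ms
Need W * Ttrans >= Ttrans + RTT  ->  W >= (Ttrans + RTT) / Ttrans
(Ttrans + RTT) / Ttrans = 45 / 5 = 9
W_min = ceil(9) = 9

9


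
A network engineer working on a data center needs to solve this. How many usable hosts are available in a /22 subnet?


Given: subnet mask /22
Host bits = 32 - 22 = 10
Total addresses = 2^10 = 1024
Usable hosts = 1024 - 2 (network + broadcast) = 1022

1022


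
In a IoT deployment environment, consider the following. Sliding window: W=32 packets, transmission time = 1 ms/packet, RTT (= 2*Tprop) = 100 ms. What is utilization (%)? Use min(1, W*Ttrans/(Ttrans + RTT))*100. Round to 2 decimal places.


Given: W = 32, Ttrans = 1 ms, RTT = 100 ms (= 2 * Tprop, Tprop = 50 ms)
Cycle time = Ttrans + RTT = 1 + 100 = 101 ms (first packet sent until its ACK returns)
W * Ttrans = 32 * 1 = 32 ms of sending per cycle
W * Ttrans / (Ttrans + RTT) = 32 / 101 = 0.316832
U = min(1, 0.316832) = 0.316832
U% = 31.68%

31.68


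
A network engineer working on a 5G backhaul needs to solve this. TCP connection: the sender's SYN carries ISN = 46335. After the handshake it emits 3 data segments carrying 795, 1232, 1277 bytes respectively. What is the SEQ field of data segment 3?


The SYN occupies sequence number ISN = 46335, so the first data byte is ISN + 1 = 46336.
SEQ of data segment i = (ISN + 1) + sum of payload sizes of segments 1..i-1.
Segment 1: SEQ = 46336, payload = 795 bytes
Segment 2: SEQ = 47131, payload = 1232 bytes
Segment 3: SEQ = 48363, payload = 1277 bytes
SEQ of segment 3 = 46336 + 795 + 1232 = 48363

48363


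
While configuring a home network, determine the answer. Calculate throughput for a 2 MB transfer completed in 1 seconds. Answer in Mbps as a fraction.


Given: file = 2 MB, time = 1 s
File in Mb = 2 * 8 = 16 Mb
Throughput = 16 / 1 Mbps
Throughput = 16 Mbps

16


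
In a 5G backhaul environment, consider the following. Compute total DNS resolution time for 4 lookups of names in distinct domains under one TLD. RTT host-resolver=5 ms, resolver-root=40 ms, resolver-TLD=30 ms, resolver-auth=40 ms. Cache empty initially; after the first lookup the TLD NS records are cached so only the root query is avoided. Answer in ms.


Lookup 1 (cold cache): local + root + TLD + auth = 5 + 40 + 30 + 40 = 115 ms
Lookups 2..4 (TLD NS cached -> skip root; new domain -> still ask TLD and auth): local + TLD + auth = 5 + 30 + 40 = 75 ms each
Remaining 3 lookups: 3 * 75 = 225 ms
Total = 115 + 225 = 340 ms

340


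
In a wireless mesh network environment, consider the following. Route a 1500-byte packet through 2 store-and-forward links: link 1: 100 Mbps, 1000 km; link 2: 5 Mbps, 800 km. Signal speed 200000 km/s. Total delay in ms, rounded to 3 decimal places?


Packet = 1500 bytes = 12000 bits. Store-and-forward: sum (t_trans + t_prop) per link.
Link 1: t_trans = 12000/(100*10^6) s = 0.1200 ms; t_prop = 1000/200000 s = 5.0000 ms; subtotal = 5.1200 ms
Link 2: t_trans = 12000/(5*10^6) s = 2.4000 ms; t_prop = 800/200000 s = 4.0000 ms; subtotal = 6.4000 ms
End-to-end = 5.1200 + 6.4000 = 11.5200 ms -> 11.520 ms (3 dp)

11.520


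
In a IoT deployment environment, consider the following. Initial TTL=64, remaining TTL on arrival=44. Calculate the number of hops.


Given: initial TTL = 64, received TTL = 44
Hops = initial TTL - received TTL
Hops = 64 - 44 = 20

20


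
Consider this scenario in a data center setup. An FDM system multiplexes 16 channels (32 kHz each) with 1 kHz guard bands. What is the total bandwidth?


Given: 16 channels, 32 kHz each, guard = 1 kHz
Channel bandwidth = 16 * 32 = 512 kHz
Guard bands = 15 gaps * 1 kHz = 15 kHz
Total = 512 + 15 = 527 kHz

527


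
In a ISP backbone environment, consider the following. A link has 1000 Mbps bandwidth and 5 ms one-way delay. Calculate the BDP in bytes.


Given: bandwidth = 1000 Mbps, delay = 5 ms
BDP in bits = 1000 * 10^6 * 5 / 1000
BDP in bits = 5000000
BDP in bytes = 5000000 / 8 = 625000

625000


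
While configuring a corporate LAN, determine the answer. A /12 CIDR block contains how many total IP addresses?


Given: CIDR prefix /12
Host bits = 32 - 12 = 20
Total addresses = 2^20 = 1048576

1048576


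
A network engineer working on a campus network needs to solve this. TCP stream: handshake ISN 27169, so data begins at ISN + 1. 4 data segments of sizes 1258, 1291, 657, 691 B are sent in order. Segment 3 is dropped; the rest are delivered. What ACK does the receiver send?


SYN uses sequence number 27169; first data byte = ISN + 1 = 27170.
Segment 1: SEQ = 27170, len = 1258 B, covers [27170, 28427]
Segment 2: SEQ = 28428, len = 1291 B, covers [28428, 29718]
Segment 3: SEQ = 29719, len = 657 B, covers [29719, 30375] [LOST]
Segment 4: SEQ = 30376, len = 691 B, covers [30376, 31066]
In-order data received: bytes [27170, 29718] (segments 1..2).
Segment 3 missing -> gap begins at byte 29719; later segments buffered out of order.
Cumulative ACK = next expected in-order byte = 27170 + 1258 + 1291 = 29719

29719


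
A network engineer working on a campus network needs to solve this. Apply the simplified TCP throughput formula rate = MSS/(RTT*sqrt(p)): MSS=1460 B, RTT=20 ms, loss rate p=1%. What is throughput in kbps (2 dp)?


Given: MSS = 1460 bytes, RTT = 20 ms, loss = 1%
RTT in seconds = 20 / 1000 = 0.02
Loss rate = 1% = 0.01
sqrt(loss) = sqrt(0.01) = 0.1
Throughput (bytes/s) = 1460 / (0.02 * 0.1) = 730000.0000
Throughput (kbps) = 730000.0000 * 8 / 1000 = 5840.000000 -> 5840.00 kbps (2 dp)

5840.00


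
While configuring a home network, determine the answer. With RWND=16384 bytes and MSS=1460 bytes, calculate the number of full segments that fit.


Given: RWND = 16384 bytes, MSS = 1460 bytes
Full segments = floor(RWND / MSS)
Full segments = floor(16384 / 1460)
Full segments = floor(11.2219) = 11

11


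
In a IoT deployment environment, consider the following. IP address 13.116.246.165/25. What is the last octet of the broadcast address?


Given: IP = 13.116.246.165, prefix = /25
Host bits = 32 - 25 = 7
Network last octet = 165 AND mask = 128
Host part size = 2^7 - 1 = 127
Broadcast last octet = 128 OR 127 = 255

255


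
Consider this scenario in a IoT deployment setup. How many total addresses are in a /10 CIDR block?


Given: CIDR prefix /10
Host bits = 32 - 10 = 22
Total addresses = 2^22 = 4194304

4194304


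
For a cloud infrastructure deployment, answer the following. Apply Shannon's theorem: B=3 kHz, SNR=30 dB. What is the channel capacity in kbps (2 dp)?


Given: B = 3 kHz, SNR = 30 dB
SNR linear = 10^(30/10) = 1000
1 + SNR = 1001
log2(1001) = 9.9672262588
C = 3 * 1000 * 9.9672262588 = 29901.6788 bps
C = 29.901679 kbps -> 29.90 kbps (2 dp)

29.90


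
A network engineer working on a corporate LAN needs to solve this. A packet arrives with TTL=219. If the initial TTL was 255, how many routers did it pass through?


Given: initial TTL = 255, received TTL = 219
Hops = initial TTL - received TTL
Hops = 255 - 219 = 36

36


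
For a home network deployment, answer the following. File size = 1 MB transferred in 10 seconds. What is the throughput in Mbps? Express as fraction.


Given: file = 1 MB, time = 10 s
File in Mb = 1 * 8 = 8 Mb
Throughput = 8 / 10 Mbps
Throughput = 4/5 Mbps

4/5


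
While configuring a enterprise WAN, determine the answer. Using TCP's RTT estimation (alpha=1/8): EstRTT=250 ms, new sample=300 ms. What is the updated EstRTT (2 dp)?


Given: EstRTT = 250 ms, SampleRTT = 300 ms, alpha = 1/8
New EstRTT = (1 - alpha) * EstRTT + alpha * SampleRTT
(7/8) * 250 = 218.75
(1/8) * 300 = 37.5
New EstRTT = 218.75 + 37.5 = 256.25 ms -> 256.25 ms (2 dp)

256.25


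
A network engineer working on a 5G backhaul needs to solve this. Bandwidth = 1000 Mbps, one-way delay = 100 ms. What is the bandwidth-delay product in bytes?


Given: bandwidth = 1000 Mbps, delay = 100 ms
BDP in bits = 1000 * 10^6 * 100 / 1000
BDP in bits = 100000000
BDP in bytes = 100000000 / 8 = 12500000

12500000


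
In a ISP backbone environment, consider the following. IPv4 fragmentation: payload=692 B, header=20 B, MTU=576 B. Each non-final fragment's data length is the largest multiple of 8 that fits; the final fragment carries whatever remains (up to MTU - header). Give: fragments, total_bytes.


Max data per non-final fragment = floor((MTU - header)/8)*8 = floor((576 - 20)/8)*8 = floor(556/8)*8 = 552 B
Final fragment needs no 8-byte alignment: it can carry up to MTU - header = 556 B
Non-final fragments needed = ceil((payload - 556) / 552) = ceil(136/552) = ceil(0.2464) = 1
Number of fragments = 1 + 1 = 2
Fragment sizes (data): 1 * 552 B + 140 B (last, 140 <= 556 OK)
Total bytes sent = payload + n_frags * header = 692 + 2*20 = 692 + 40 = 732 B

2, 732


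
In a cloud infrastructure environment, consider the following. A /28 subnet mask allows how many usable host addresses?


Given: subnet mask /28
Host bits = 32 - 28 = 4
Total addresses = 2^4 = 16
Usable hosts = 16 - 2 (network + broadcast) = 14

14


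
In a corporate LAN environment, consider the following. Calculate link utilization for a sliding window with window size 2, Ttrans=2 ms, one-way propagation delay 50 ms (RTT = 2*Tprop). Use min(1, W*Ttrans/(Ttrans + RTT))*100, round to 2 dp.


Given: W = 2, Ttrans = 2 ms, RTT = 100 ms (= 2 * Tprop, Tprop = 50 ms)
Cycle time = Ttrans + RTT = 2 + 100 = 102 ms (first packet sent until its ACK returns)
W * Ttrans = 2 * 2 = 4 ms of sending per cycle
W * Ttrans / (Ttrans + RTT) = 4 / 102 = 0.039216
U = min(1, 0.039216) = 0.039216
U% = 3.92%

3.92


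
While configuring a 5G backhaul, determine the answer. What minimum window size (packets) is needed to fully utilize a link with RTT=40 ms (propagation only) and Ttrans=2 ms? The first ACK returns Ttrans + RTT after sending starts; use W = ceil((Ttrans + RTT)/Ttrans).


Given: Ttrans = 2 ms, RTT = 40 ms (= 2 * Tprop, Tprop = 20 ms)
Time until first ACK returns = Ttrans + RTT = 2 + 40 = 42 ms
Need W * Ttrans >= Ttrans + RTT  ->  W >= (Ttrans + RTT) / Ttrans
(Ttrans + RTT) / Ttrans = 42 / 2 = 21
W_min = ceil(21) = 21

21


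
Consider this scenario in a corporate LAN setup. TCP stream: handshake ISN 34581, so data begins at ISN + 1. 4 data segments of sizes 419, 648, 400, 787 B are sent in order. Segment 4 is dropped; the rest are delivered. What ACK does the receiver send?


SYN uses sequence number 34581; first data byte = ISN + 1 = 34582.
Segment 1: SEQ = 34582, len = 419 B, covers [34582, 35000]
Segment 2: SEQ = 35001, len = 648 B, covers [35001, 35648]
Segment 3: SEQ = 35649, len = 400 B, covers [35649, 36048]
Segment 4: SEQ = 36049, len = 787 B, covers [36049, 36835] [LOST]
In-order data received: bytes [34582, 36048] (segments 1..3).
Segment 4 missing -> gap begins at byte 36049.
Cumulative ACK = next expected in-order byte = 34582 + 419 + 648 + 400 = 36049

36049


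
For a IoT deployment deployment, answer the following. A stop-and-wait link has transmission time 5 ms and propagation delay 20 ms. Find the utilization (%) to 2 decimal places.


Given: Ttrans = 5 ms, Tprop = 20 ms
RTT = 2 * Tprop = 2 * 20 = 40 ms
U = Ttrans / (Ttrans + RTT)
U = 5 / (5 + 40)
U = 5 / 45 = 0.111111
U% = 11.11%

11.11


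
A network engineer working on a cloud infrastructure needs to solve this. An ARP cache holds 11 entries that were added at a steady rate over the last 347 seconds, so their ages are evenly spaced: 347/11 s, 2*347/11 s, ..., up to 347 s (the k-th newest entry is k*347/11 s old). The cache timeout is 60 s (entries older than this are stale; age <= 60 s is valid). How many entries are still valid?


Ages are k * 347/11 s for k = 1..11 (spacing = 31.5455 s).
Entry k is valid iff k * 347/11 <= 60 iff k <= 11 * 60 / 347 = 1.9020
n_valid = floor(1.9020) = 1
(n_stale = 11 - 1 = 10)

1


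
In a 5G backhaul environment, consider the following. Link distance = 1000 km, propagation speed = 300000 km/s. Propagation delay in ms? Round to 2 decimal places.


Given: distance = 1000 km, speed = 300000 km/s
Delay = distance / speed = 1000 / 300000 seconds
Delay in ms = 1000 * 1000 / 300000
Delay = 3.3333 ms
Rounded to 2 dp = 3.33 ms

3.33


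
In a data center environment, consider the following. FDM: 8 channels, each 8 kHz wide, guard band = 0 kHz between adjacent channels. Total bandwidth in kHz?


Given: 8 channels, 8 kHz each, guard = 0 kHz
Channel bandwidth = 8 * 8 = 64 kHz
Guard bands = 7 gaps * 0 kHz = 0 kHz
Total = 64 + 0 = 64 kHz

64


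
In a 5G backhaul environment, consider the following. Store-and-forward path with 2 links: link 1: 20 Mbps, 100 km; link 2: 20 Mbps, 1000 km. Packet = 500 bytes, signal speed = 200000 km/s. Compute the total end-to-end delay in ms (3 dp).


Packet = 500 bytes = 4000 bits. Store-and-forward: sum (t_trans + t_prop) per link.
Link 1: t_trans = 4000/(20*10^6) s = 0.2000 ms; t_prop = 100/200000 s = 0.5000 ms; subtotal = 0.7000 ms
Link 2: t_trans = 4000/(20*10^6) s = 0.2000 ms; t_prop = 1000/200000 s = 5.0000 ms; subtotal = 5.2000 ms
End-to-end = 0.7000 + 5.2000 = 5.9000 ms -> 5.900 ms (3 dp)

5.900


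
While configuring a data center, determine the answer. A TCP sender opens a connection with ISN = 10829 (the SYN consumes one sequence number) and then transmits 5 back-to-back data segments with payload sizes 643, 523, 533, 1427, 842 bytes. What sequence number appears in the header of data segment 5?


The SYN occupies sequence number ISN = 10829, so the first data byte is ISN + 1 = 10830.
SEQ of data segment i = (ISN + 1) + sum of payload sizes of segments 1..i-1.
Segment 1: SEQ = 10830, payload = 643 bytes
Segment 2: SEQ = 11473, payload = 523 bytes
Segment 3: SEQ = 11996, payload = 533 bytes
Segment 4: SEQ = 12529, payload = 1427 bytes
Segment 5: SEQ = 13956, payload = 842 bytes
SEQ of segment 5 = 10830 + 643 + 523 + 533 + 1427 = 13956

13956


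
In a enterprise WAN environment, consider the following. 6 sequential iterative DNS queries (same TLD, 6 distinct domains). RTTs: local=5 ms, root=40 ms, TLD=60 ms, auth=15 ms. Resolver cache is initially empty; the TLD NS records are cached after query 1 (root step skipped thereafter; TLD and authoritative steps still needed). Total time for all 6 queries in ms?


Lookup 1 (cold cache): local + root + TLD + auth = 5 + 40 + 60 + 15 = 120 ms
Lookups 2..6 (TLD NS cached -> skip root; new domain -> still ask TLD and auth): local + TLD + auth = 5 + 60 + 15 = 80 ms each
Remaining 5 lookups: 5 * 80 = 400 ms
Total = 120 + 400 = 520 ms

520


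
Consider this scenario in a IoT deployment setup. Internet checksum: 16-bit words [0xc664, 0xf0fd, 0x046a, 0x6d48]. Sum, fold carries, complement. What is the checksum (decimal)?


Given words: [0xc664, 0xf0fd, 0x046a, 0x6d48]
Step 1: Sum all words
Raw sum = 50788 + 61693 + 1130 + 27976 = 141587
Step 2: Fold carry: (10515 + 2) = 10517
One's complement = ~10517 & 0xFFFF = 55018

55018


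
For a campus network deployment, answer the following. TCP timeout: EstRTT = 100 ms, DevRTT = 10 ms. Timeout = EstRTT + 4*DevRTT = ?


Given: EstRTT = 100 ms, DevRTT = 10 ms
Timeout = EstRTT + 4 * DevRTT
4 * DevRTT = 4 * 10 = 40
Timeout = 100 + 40 = 140 ms

140


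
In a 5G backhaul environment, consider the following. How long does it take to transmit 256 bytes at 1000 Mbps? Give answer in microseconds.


Given: packet = 256 bytes, bandwidth = 1000 Mbps
Packet in bits = 256 * 8 = 2048 bits
Bandwidth = 1000 * 10^6 = 1000000000 bps
Time = 2048 / 1000000000 seconds
Time in us = 2048 * 10^6 / 1000000000 = 2.048

2.048


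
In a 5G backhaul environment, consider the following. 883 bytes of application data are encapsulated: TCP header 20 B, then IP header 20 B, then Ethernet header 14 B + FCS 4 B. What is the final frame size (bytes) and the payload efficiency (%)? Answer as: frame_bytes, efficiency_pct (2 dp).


TCP segment = 883 + 20 = 903 B
IP packet = 903 + 20 = 923 B
Ethernet frame = 923 + 14 + 4 = 941 B
Efficiency = app / frame = 883 / 941 = 0.938363 = 93.8363% -> 93.84% (2 dp)

941, 93.84


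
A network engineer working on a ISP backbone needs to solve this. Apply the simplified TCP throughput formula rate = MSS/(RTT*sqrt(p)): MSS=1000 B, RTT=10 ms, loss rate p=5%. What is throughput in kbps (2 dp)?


Given: MSS = 1000 bytes, RTT = 10 ms, loss = 5%
RTT in seconds = 10 / 1000 = 0.01
Loss rate = 5% = 0.05
sqrt(loss) = sqrt(0.05) = 0.223606797750
Throughput (bytes/s) = 1000 / (0.01 * 0.223606797750) = 447213.5955
Throughput (kbps) = 447213.5955 * 8 / 1000 = 3577.708764 -> 3577.71 kbps (2 dp)

3577.71


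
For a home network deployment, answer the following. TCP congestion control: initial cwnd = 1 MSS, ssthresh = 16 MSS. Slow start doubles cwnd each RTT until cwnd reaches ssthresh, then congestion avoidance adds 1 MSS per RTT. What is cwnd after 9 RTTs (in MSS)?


RTT 0: cwnd = 1 MSS (initial)
RTT 1: cwnd = 2 MSS (slow start, doubled)
RTT 2: cwnd = 4 MSS (slow start, doubled)
RTT 3: cwnd = 8 MSS (slow start, doubled)
RTT 4: cwnd = 16 MSS (slow start, doubled)
RTT 5: cwnd = 17 MSS (congestion avoidance, +1)
RTT 6: cwnd = 18 MSS (congestion avoidance, +1)
RTT 7: cwnd = 19 MSS (congestion avoidance, +1)
RTT 8: cwnd = 20 MSS (congestion avoidance, +1)
RTT 9: cwnd = 21 MSS (congestion avoidance, +1)

21


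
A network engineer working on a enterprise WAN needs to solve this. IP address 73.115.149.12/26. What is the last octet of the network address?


Given: IP = 73.115.149.12, prefix = /26
Subnet mask = 255.255.255.192
Last octet of IP: 12
Last octet of mask: 192
Network last octet = 12 AND 192 = 0

0


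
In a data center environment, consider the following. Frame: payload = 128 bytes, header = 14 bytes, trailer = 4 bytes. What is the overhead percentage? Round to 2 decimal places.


Given: payload = 128 B, header = 14 B, trailer = 4 B
Overhead bytes = header + trailer = 14 + 4 = 18
Total frame = payload + overhead = 128 + 18 = 146
Overhead % = 18 / 146 * 100 = 12.3288% -> 12.33% (2 dp)

12.33


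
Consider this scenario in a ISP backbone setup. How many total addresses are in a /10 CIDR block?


Given: CIDR prefix /10
Host bits = 32 - 10 = 22
Total addresses = 2^22 = 4194304

4194304


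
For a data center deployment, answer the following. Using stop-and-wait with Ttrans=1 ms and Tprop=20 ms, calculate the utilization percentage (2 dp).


Given: Ttrans = 1 ms, Tprop = 20 ms
RTT = 2 * Tprop = 2 * 20 = 40 ms
U = Ttrans / (Ttrans + RTT)
U = 1 / (1 + 40)
U = 1 / 41 = 0.02439
U% = 2.44%

2.44


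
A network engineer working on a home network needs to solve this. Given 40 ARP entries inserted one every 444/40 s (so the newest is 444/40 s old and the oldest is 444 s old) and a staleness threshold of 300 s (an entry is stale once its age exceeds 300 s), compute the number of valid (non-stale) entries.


Ages are k * 444/40 s for k = 1..40 (spacing = 11.1000 s).
Entry k is valid iff k * 444/40 <= 300 iff k <= 40 * 300 / 444 = 27.0270
n_valid = floor(27.0270) = 27
(n_stale = 40 - 27 = 13)

27


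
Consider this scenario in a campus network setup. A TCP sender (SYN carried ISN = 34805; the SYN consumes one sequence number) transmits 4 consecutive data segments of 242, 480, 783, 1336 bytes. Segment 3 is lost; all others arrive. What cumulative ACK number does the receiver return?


SYN uses sequence number 34805; first data byte = ISN + 1 = 34806.
Segment 1: SEQ = 34806, len = 242 B, covers [34806, 35047]
Segment 2: SEQ = 35048, len = 480 B, covers [35048, 35527]
Segment 3: SEQ = 35528, len = 783 B, covers [35528, 36310] [LOST]
Segment 4: SEQ = 36311, len = 1336 B, covers [36311, 37646]
In-order data received: bytes [34806, 35527] (segments 1..2).
Segment 3 missing -> gap begins at byte 35528; later segments buffered out of order.
Cumulative ACK = next expected in-order byte = 34806 + 242 + 480 = 35528

35528


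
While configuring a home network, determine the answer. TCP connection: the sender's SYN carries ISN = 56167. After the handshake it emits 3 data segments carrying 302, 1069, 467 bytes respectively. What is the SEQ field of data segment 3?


The SYN occupies sequence number ISN = 56167, so the first data byte is ISN + 1 = 56168.
SEQ of data segment i = (ISN + 1) + sum of payload sizes of segments 1..i-1.
Segment 1: SEQ = 56168, payload = 302 bytes
Segment 2: SEQ = 56470, payload = 1069 bytes
Segment 3: SEQ = 57539, payload = 467 bytes
SEQ of segment 3 = 56168 + 302 + 1069 = 57539

57539


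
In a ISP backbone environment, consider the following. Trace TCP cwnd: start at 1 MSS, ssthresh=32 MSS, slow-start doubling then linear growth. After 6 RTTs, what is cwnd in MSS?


RTT 0: cwnd = 1 MSS (initial)
RTT 1: cwnd = 2 MSS (slow start, doubled)
RTT 2: cwnd = 4 MSS (slow start, doubled)
RTT 3: cwnd = 8 MSS (slow start, doubled)
RTT 4: cwnd = 16 MSS (slow start, doubled)
RTT 5: cwnd = 32 MSS (slow start, doubled)
RTT 6: cwnd = 33 MSS (congestion avoidance, +1)

33


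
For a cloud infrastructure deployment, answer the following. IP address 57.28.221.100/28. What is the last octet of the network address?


Given: IP = 57.28.221.100, prefix = /28
Subnet mask = 255.255.255.240
Last octet of IP: 100
Last octet of mask: 240
Network last octet = 100 AND 240 = 96

96


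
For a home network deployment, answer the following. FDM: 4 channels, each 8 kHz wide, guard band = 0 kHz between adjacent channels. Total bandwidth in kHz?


Given: 4 channels, 8 kHz each, guard = 0 kHz
Channel bandwidth = 4 * 8 = 32 kHz
Guard bands = 3 gaps * 0 kHz = 0 kHz
Total = 32 + 0 = 32 kHz

32


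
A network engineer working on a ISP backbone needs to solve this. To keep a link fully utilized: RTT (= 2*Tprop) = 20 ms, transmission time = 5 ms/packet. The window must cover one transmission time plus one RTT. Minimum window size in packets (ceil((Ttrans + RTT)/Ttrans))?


Given: Ttrans = 5 ms, RTT = 20 ms (= 2 * Tprop, Tprop = 10 ms)
Time until first ACK returns = Ttrans + RTT = 5 + 20 = 25 ms
Need W * Ttrans >= Ttrans + RTT  ->  W >= (Ttrans + RTT) / Ttrans
(Ttrans + RTT) / Ttrans = 25 / 5 = 5
W_min = ceil(5) = 5

5


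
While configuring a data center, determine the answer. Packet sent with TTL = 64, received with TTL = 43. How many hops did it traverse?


Given: initial TTL = 64, received TTL = 43
Hops = initial TTL - received TTL
Hops = 64 - 43 = 21

21


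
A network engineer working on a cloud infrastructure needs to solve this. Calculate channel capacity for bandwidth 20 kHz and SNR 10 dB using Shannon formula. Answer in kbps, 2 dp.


Given: B = 20 kHz, SNR = 10 dB
SNR linear = 10^(10/10) = 10
1 + SNR = 11
log2(11) = 3.4594316186
C = 20 * 1000 * 3.4594316186 = 69188.6324 bps
C = 69.188632 kbps -> 69.19 kbps (2 dp)

69.19


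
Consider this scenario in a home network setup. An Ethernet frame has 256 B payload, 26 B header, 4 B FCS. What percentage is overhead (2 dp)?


Given: payload = 256 B, header = 26 B, trailer = 4 B
Overhead bytes = header + trailer = 26 + 4 = 30
Total frame = payload + overhead = 256 + 30 = 286
Overhead % = 30 / 286 * 100 = 10.4895% -> 10.49% (2 dp)

10.49


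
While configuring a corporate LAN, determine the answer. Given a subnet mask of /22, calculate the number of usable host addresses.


Given: subnet mask /22
Host bits = 32 - 22 = 10
Total addresses = 2^10 = 1024
Usable hosts = 1024 - 2 (network + broadcast) = 1022

1022


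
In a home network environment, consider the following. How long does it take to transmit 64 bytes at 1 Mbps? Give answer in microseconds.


Given: packet = 64 bytes, bandwidth = 1 Mbps
Packet in bits = 64 * 8 = 512 bits
Bandwidth = 1 * 10^6 = 1000000 bps
Time = 512 / 1000000 seconds
Time in us = 512 * 10^6 / 1000000 = 512

512


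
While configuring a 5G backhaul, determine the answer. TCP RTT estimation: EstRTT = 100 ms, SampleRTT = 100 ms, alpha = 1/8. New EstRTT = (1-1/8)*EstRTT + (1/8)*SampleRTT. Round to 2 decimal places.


Given: EstRTT = 100 ms, SampleRTT = 100 ms, alpha = 1/8
New EstRTT = (1 - alpha) * EstRTT + alpha * SampleRTT
(7/8) * 100 = 87.5
(1/8) * 100 = 12.5
New EstRTT = 87.5 + 12.5 = 100 ms -> 100.00 ms (2 dp)

100.00


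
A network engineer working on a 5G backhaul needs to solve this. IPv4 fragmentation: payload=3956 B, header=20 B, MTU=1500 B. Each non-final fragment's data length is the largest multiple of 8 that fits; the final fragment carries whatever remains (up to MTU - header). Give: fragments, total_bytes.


Max data per non-final fragment = floor((MTU - header)/8)*8 = floor((1500 - 20)/8)*8 = floor(1480/8)*8 = 1480 B
Final fragment needs no 8-byte alignment: it can carry up to MTU - header = 1480 B
Non-final fragments needed = ceil((payload - 1480) / 1480) = ceil(2476/1480) = ceil(1.6730) = 2
Number of fragments = 2 + 1 = 3
Fragment sizes (data): 2 * 1480 B + 996 B (last, 996 <= 1480 OK)
Total bytes sent = payload + n_frags * header = 3956 + 3*20 = 3956 + 60 = 4016 B

3, 4016


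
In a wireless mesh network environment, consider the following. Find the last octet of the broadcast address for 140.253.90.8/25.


Given: IP = 140.253.90.8, prefix = /25
Host bits = 32 - 25 = 7
Network last octet = 8 AND mask = 0
Host part size = 2^7 - 1 = 127
Broadcast last octet = 0 OR 127 = 127

127


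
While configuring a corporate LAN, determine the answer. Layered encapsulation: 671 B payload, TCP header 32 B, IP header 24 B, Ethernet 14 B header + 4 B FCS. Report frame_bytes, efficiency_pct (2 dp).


TCP segment = 671 + 32 = 703 B
IP packet = 703 + 24 = 727 B
Ethernet frame = 727 + 14 + 4 = 745 B
Efficiency = app / frame = 671 / 745 = 0.900671 = 90.0671% -> 90.07% (2 dp)

745, 90.07


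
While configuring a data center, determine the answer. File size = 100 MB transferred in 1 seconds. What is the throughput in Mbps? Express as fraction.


Given: file = 100 MB, time = 1 s
File in Mb = 100 * 8 = 800 Mb
Throughput = 800 / 1 Mbps
Throughput = 800 Mbps

800


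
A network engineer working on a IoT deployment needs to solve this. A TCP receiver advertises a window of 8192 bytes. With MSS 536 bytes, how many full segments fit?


Given: RWND = 8192 bytes, MSS = 536 bytes
Full segments = floor(RWND / MSS)
Full segments = floor(8192 / 536)
Full segments = floor(15.2836) = 15

15


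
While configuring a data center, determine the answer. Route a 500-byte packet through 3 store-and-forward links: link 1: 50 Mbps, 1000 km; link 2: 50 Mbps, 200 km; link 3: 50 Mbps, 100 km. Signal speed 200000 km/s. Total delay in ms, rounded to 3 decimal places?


Packet = 500 bytes = 4000 bits. Store-and-forward: sum (t_trans + t_prop) per link.
Link 1: t_trans = 4000/(50*10^6) s = 0.0800 ms; t_prop = 1000/200000 s = 5.0000 ms; subtotal = 5.0800 ms
Link 2: t_trans = 4000/(50*10^6) s = 0.0800 ms; t_prop = 200/200000 s = 1.0000 ms; subtotal = 1.0800 ms
Link 3: t_trans = 4000/(50*10^6) s = 0.0800 ms; t_prop = 100/200000 s = 0.5000 ms; subtotal = 0.5800 ms
End-to-end = 5.0800 + 1.0800 + 0.5800 = 6.7400 ms -> 6.740 ms (3 dp)

6.740


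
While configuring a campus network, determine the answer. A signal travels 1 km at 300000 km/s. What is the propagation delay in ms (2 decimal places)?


Given: distance = 1 km, speed = 300000 km/s
Delay = distance / speed = 1 / 300000 seconds
Delay in ms = 1 * 1000 / 300000
Delay = 0.0033 ms
Rounded to 2 dp = 0.00 ms

0.00


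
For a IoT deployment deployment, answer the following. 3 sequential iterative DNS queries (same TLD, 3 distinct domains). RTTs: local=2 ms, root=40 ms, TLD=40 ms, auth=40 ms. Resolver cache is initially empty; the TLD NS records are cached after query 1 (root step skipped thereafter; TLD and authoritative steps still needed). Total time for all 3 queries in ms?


Lookup 1 (cold cache): local + root + TLD + auth = 2 + 40 + 40 + 40 = 122 ms
Lookups 2..3 (TLD NS cached -> skip root; new domain -> still ask TLD and auth): local + TLD + auth = 2 + 40 + 40 = 82 ms each
Remaining 2 lookups: 2 * 82 = 164 ms
Total = 122 + 164 = 286 ms

286


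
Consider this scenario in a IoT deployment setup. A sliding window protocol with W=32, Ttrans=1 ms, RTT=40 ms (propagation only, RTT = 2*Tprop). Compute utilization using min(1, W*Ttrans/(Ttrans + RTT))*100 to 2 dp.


Given: W = 32, Ttrans = 1 ms, RTT = 40 ms (= 2 * Tprop, Tprop = 20 ms)
Cycle time = Ttrans + RTT = 1 + 40 = 41 ms (first packet sent until its ACK returns)
W * Ttrans = 32 * 1 = 32 ms of sending per cycle
W * Ttrans / (Ttrans + RTT) = 32 / 41 = 0.780488
U = min(1, 0.780488) = 0.780488
U% = 78.05%

78.05


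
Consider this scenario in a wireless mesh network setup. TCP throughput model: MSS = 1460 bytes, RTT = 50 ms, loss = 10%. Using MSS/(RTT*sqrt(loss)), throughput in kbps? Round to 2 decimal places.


Given: MSS = 1460 bytes, RTT = 50 ms, loss = 10%
RTT in seconds = 50 / 1000 = 0.05
Loss rate = 10% = 0.1
sqrt(loss) = sqrt(0.1) = 0.316227766017
Throughput (bytes/s) = 1460 / (0.05 * 0.316227766017) = 92338.5077
Throughput (kbps) = 92338.5077 * 8 / 1000 = 738.708061 -> 738.71 kbps (2 dp)

738.71


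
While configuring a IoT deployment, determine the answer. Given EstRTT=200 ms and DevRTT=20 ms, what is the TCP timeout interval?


Given: EstRTT = 200 ms, DevRTT = 20 ms
Timeout = EstRTT + 4 * DevRTT
4 * DevRTT = 4 * 20 = 80
Timeout = 200 + 80 = 280 ms

280


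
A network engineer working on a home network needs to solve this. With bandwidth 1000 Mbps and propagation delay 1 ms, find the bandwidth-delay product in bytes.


Given: bandwidth = 1000 Mbps, delay = 1 ms
BDP in bits = 1000 * 10^6 * 1 / 1000
BDP in bits = 1000000
BDP in bytes = 1000000 / 8 = 125000

125000


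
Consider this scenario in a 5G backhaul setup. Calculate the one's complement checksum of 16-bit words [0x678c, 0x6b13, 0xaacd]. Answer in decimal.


Given words: [0x678c, 0x6b13, 0xaacd]
Step 1: Sum all words
Raw sum = 26508 + 27411 + 43725 = 97644
Step 2: Fold carry: (32108 + 1) = 32109
One's complement = ~32109 & 0xFFFF = 33426

33426


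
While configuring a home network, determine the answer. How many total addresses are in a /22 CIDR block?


Given: CIDR prefix /22
Host bits = 32 - 22 = 10
Total addresses = 2^10 = 1024

1024


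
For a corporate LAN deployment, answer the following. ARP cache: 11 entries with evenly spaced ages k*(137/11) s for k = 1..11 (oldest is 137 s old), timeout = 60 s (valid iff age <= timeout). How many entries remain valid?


Ages are k * 137/11 s for k = 1..11 (spacing = 12.4545 s).
Entry k is valid iff k * 137/11 <= 60 iff k <= 11 * 60 / 137 = 4.8175
n_valid = floor(4.8175) = 4
(n_stale = 11 - 4 = 7)

4


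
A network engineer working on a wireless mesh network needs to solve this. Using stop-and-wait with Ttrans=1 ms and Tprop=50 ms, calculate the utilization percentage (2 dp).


Given: Ttrans = 1 ms, Tprop = 50 ms
RTT = 2 * Tprop = 2 * 50 = 100 ms
U = Ttrans / (Ttrans + RTT)
U = 1 / (1 + 100)
U = 1 / 101 = 0.009901
U% = 0.99%

0.99


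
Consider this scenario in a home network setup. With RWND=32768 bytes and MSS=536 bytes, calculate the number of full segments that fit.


Given: RWND = 32768 bytes, MSS = 536 bytes
Full segments = floor(RWND / MSS)
Full segments = floor(32768 / 536)
Full segments = floor(61.1343) = 61

61


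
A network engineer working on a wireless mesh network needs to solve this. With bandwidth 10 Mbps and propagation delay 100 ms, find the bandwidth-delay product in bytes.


Given: bandwidth = 10 Mbps, delay = 100 ms
BDP in bits = 10 * 10^6 * 100 / 1000
BDP in bits = 1000000
BDP in bytes = 1000000 / 8 = 125000

125000


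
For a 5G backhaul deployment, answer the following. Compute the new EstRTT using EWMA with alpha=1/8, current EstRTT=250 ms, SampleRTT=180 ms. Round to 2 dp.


Given: EstRTT = 250 ms, SampleRTT = 180 ms, alpha = 1/8
New EstRTT = (1 - alpha) * EstRTT + alpha * SampleRTT
(7/8) * 250 = 218.75
(1/8) * 180 = 22.5
New EstRTT = 218.75 + 22.5 = 241.25 ms -> 241.25 ms (2 dp)

241.25


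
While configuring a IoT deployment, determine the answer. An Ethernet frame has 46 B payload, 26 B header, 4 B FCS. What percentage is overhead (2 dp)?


Given: payload = 46 B, header = 26 B, trailer = 4 B
Overhead bytes = header + trailer = 26 + 4 = 30
Total frame = payload + overhead = 46 + 30 = 76
Overhead % = 30 / 76 * 100 = 39.4737% -> 39.47% (2 dp)

39.47


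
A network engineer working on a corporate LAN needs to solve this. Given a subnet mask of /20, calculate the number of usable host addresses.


Given: subnet mask /20
Host bits = 32 - 20 = 12
Total addresses = 2^12 = 4096
Usable hosts = 4096 - 2 (network + broadcast) = 4094

4094


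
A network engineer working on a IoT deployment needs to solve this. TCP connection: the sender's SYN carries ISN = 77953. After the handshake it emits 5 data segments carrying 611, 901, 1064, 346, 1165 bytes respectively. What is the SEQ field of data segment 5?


The SYN occupies sequence number ISN = 77953, so the first data byte is ISN + 1 = 77954.
SEQ of data segment i = (ISN + 1) + sum of payload sizes of segments 1..i-1.
Segment 1: SEQ = 77954, payload = 611 bytes
Segment 2: SEQ = 78565, payload = 901 bytes
Segment 3: SEQ = 79466, payload = 1064 bytes
Segment 4: SEQ = 80530, payload = 346 bytes
Segment 5: SEQ = 80876, payload = 1165 bytes
SEQ of segment 5 = 77954 + 611 + 901 + 1064 + 346 = 80876

80876


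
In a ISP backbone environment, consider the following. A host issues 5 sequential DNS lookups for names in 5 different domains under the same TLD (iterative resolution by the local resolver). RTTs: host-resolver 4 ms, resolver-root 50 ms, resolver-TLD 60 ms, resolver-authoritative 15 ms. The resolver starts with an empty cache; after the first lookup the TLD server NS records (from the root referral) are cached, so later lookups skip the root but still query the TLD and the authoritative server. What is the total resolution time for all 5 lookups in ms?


Lookup 1 (cold cache): local + root + TLD + auth = 4 + 50 + 60 + 15 = 129 ms
Lookups 2..5 (TLD NS cached -> skip root; new domain -> still ask TLD and auth): local + TLD + auth = 4 + 60 + 15 = 79 ms each
Remaining 4 lookups: 4 * 79 = 316 ms
Total = 129 + 316 = 445 ms

445
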